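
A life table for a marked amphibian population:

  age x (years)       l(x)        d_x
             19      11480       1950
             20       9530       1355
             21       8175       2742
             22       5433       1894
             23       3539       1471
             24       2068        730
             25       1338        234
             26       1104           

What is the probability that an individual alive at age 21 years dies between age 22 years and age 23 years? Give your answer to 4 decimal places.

This is the probability of reaching 22 but not 23, conditional on being alive at 21: (l(22) − l(23)) / l(21).
= (5433 − 3539) / 8175 = 1894 / 8175 = 0.231682.

0.2317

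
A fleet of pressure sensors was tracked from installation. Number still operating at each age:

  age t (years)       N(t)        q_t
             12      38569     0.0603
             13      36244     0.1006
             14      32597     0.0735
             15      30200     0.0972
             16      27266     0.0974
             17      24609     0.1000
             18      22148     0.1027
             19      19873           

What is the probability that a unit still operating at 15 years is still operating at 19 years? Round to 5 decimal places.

The conditional survival probability is N(19)/N(15) = 19873/30200 = 0.658046.

0.65805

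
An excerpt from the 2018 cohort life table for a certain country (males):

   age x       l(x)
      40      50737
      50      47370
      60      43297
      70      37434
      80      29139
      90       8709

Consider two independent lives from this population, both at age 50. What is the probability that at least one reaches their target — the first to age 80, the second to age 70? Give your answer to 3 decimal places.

p₁ = l(80)/l(50) = 29139/47370 = 0.615136; p₂ = l(70)/l(50) = 37434/47370 = 0.790247.
P(at least one) = 1 − (1−p₁)(1−p₂) = 1 − 0.384864 × 0.209753 = 0.919274.

0.919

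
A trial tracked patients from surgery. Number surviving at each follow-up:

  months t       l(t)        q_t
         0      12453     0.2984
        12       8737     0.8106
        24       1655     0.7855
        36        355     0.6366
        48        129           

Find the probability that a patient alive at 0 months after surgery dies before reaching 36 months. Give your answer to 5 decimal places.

P(die before 36 | alive at 0) = 1 − l(36)/l(0) = 1 − 355/12453 = (12098)/12453 = 0.971493.

0.97149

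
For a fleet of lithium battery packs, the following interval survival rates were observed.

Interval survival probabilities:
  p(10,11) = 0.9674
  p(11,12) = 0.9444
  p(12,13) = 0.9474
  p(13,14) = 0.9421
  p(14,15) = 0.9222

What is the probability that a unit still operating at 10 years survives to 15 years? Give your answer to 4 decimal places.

P(survive 10→15) = 0.9674 × 0.9444 × 0.9474 × 0.9421 × 0.9222.
= 0.752000.

0.7520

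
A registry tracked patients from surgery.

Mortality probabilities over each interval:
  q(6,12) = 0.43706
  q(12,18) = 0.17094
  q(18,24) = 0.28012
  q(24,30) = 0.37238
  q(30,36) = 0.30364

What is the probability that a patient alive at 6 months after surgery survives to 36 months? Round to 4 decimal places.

P(survive 6→36) = (1 − 0.43706) × (1 − 0.17094) × (1 − 0.28012) × (1 − 0.37238) × (1 − 0.30364).
= 0.56294 × 0.82906 × 0.71988 × 0.62762 × 0.69636 = 0.146838.

0.1468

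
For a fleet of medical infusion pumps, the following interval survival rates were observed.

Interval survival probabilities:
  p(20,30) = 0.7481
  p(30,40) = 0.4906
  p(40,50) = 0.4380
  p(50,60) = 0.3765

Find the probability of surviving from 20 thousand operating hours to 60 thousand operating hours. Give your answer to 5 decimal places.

The overall survival probability is 0.7481 × 0.4906 × 0.4380 × 0.3765.
= 0.060524.

0.06052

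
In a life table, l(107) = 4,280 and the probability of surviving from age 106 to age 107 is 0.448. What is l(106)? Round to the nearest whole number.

9554

l(106) = l(107) / p = 4,280 / 0.448 = 9554.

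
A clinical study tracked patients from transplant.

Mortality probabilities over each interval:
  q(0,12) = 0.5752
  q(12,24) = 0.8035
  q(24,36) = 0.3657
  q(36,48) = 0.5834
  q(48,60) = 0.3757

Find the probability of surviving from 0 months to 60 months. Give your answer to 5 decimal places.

P(survive 0→60) = (1 − 0.5752) × (1 − 0.8035) × (1 − 0.3657) × (1 − 0.5834) × (1 − 0.3757).
= 0.4248 × 0.1965 × 0.6343 × 0.4166 × 0.6243 = 0.013771.

0.01377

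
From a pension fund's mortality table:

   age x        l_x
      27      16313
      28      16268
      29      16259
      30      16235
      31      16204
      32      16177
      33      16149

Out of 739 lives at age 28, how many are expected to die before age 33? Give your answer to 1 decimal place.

5.4

The relevant probability is 1 − 16149/16268 = 0.007315.
Expected number = 739 × 0.007315 = 5.4.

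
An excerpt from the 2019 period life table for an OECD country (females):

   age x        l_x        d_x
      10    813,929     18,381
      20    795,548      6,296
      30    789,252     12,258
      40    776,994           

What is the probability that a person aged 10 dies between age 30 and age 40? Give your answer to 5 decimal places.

This is the probability of reaching 30 but not 40, conditional on being alive at 10: (l_30 − l_40) / l_10.
= (789,252 − 776,994) / 813,929 = 12,258 / 813,929 = 0.015060.

0.01506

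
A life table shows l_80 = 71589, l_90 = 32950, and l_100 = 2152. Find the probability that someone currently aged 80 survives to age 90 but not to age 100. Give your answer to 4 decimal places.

We want 10|10q80 = (l_90 − l_100)/l_80.
This is the probability of reaching 90 but not 100, conditional on being alive at 80: (l_90 − l_100) / l_80.
= (32950 − 2152) / 71589 = 30798 / 71589 = 0.430206.

0.4302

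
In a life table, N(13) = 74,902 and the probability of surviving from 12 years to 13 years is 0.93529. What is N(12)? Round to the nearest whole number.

N(12) = N(13) / p = 74,902 / 0.93529 = 80084.

80084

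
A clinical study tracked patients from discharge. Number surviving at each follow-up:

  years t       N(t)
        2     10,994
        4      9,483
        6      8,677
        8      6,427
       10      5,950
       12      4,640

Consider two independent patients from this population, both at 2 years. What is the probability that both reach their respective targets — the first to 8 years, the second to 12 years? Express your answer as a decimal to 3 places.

0.247

p₁ = N(8)/N(2) = 6,427/10,994 = 0.584592; p₂ = N(12)/N(2) = 4,640/10,994 = 0.422048.
P(both) = p₁ × p₂ = 0.584592 × 0.422048 = 0.246726.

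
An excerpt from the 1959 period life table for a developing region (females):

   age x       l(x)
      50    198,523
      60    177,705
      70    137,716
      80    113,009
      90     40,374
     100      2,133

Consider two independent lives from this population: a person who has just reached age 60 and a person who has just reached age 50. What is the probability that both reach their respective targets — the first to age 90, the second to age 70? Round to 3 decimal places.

p₁ = l(90)/l(60) = 40,374/177,705 = 0.227197; p₂ = l(70)/l(50) = 137,716/198,523 = 0.693703.
P(both) = p₁ × p₂ = 0.227197 × 0.693703 = 0.157607.

0.158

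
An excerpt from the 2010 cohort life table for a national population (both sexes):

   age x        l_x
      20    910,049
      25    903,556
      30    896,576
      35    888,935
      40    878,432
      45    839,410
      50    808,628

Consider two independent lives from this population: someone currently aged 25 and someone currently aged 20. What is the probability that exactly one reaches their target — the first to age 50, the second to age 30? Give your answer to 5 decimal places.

p₁ = l_50/l_25 = 808,628/903,556 = 0.894940; p₂ = l_30/l_20 = 896,576/910,049 = 0.985195.
P(exactly one) = p₁(1−p₂) + (1−p₁)p₂ = 0.013250 + 0.103505 = 0.116754.

0.11675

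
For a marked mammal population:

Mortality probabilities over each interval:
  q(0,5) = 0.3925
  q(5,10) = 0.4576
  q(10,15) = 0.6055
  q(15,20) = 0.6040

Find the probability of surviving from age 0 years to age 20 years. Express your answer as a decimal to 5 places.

0.05148

The overall survival probability is (1 − 0.3925) × (1 − 0.4576) × (1 − 0.6055) × (1 − 0.6040).
= 0.6075 × 0.5424 × 0.3945 × 0.3960 = 0.051476.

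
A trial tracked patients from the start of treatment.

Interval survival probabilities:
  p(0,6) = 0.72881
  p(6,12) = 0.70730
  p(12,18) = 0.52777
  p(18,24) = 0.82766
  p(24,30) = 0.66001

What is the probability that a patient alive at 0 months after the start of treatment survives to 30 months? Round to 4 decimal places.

Chaining the interval survival probabilities: 0.72881 × 0.70730 × 0.52777 × 0.82766 × 0.66001.
= 0.148616.

0.1486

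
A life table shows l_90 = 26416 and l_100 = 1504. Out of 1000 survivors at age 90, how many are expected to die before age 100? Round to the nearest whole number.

The relevant probability is 1 − 1504/26416 = 0.943065.
Expected number = 1000 × 0.943065 = 943.

943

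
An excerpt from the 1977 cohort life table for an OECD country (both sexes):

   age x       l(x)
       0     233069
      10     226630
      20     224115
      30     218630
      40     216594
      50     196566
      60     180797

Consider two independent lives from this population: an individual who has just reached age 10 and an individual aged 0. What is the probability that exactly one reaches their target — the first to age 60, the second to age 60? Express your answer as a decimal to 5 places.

p₁ = l(60)/l(10) = 180797/226630 = 0.797763; p₂ = l(60)/l(0) = 180797/233069 = 0.775723.
P(exactly one) = p₁(1−p₂) + (1−p₁)p₂ = 0.178920 + 0.156880 = 0.335800.

0.33580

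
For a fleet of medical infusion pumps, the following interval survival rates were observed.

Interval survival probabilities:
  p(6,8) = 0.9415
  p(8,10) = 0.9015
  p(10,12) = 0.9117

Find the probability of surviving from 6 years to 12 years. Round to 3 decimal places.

P(survive 6→12) = 0.9415 × 0.9015 × 0.9117.
= 0.773817.

0.774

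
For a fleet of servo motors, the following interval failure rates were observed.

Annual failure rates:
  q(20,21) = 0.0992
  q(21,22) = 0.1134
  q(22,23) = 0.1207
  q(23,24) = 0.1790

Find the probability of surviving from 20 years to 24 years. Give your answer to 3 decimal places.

0.577

The overall survival probability is (1 − 0.0992) × (1 − 0.1134) × (1 − 0.1207) × (1 − 0.1790).
= 0.9008 × 0.8866 × 0.8793 × 0.8210 = 0.576549.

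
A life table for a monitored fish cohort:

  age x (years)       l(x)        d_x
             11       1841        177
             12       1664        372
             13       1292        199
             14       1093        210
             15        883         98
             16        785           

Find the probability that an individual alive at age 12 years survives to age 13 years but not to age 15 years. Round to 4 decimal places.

This is the probability of reaching 13 but not 15, conditional on being alive at 12: (l(13) − l(15)) / l(12).
= (1292 − 883) / 1664 = 409 / 1664 = 0.245793.

0.2458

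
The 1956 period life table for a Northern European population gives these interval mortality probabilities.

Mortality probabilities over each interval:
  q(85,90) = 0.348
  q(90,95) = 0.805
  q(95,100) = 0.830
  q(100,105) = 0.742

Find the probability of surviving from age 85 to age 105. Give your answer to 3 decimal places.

0.006

The overall survival probability is (1 − 0.348) × (1 − 0.805) × (1 − 0.830) × (1 − 0.742).
= 0.652 × 0.195 × 0.170 × 0.258 = 0.005576.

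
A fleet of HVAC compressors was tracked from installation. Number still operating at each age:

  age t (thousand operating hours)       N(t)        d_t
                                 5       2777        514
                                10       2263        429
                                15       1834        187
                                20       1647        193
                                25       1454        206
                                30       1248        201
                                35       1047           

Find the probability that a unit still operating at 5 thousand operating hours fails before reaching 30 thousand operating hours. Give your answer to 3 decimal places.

P(fail before 30 | operational at 5) = 1 − N(30)/N(5) = 1 − 1248/2777 = (1529)/2777 = 0.550594.

0.551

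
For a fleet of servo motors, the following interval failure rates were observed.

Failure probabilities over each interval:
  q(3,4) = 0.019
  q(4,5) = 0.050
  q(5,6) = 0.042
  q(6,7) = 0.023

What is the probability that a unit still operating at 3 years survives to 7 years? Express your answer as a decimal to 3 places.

Chaining the interval survival probabilities: (1 − 0.019) × (1 − 0.050) × (1 − 0.042) × (1 − 0.023).
= 0.981 × 0.950 × 0.958 × 0.977 = 0.872274.

0.872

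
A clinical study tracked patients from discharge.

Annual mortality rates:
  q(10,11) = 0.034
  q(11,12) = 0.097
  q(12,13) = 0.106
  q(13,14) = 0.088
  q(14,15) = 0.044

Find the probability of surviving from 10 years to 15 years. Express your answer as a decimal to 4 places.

P(survive 10→15) = (1 − 0.034) × (1 − 0.097) × (1 − 0.106) × (1 − 0.088) × (1 − 0.044).
= 0.966 × 0.903 × 0.894 × 0.912 × 0.956 = 0.679916.

0.6799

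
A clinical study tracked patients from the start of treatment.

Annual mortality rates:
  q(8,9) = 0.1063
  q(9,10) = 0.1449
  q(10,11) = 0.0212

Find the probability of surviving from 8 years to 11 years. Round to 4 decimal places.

P(survive 8→11) = (1 − 0.1063) × (1 − 0.1449) × (1 − 0.0212).
= 0.8937 × 0.8551 × 0.9788 = 0.748002.

0.7480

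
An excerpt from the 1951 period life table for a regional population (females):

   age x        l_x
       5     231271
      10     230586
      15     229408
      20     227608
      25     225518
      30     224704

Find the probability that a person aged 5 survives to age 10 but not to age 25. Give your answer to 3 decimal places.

0.022

This is the probability of reaching 10 but not 25, conditional on being alive at 5: (l_10 − l_25) / l_5.
= (230586 − 225518) / 231271 = 5068 / 231271 = 0.021914.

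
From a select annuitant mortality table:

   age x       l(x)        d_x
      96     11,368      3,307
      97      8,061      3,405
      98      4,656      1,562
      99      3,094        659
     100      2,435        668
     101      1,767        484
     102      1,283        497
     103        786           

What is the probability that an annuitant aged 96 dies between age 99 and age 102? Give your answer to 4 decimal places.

This is the probability of reaching 99 but not 102, conditional on being alive at 96: (l(99) − l(102)) / l(96).
= (3,094 − 1,283) / 11,368 = 1,811 / 11,368 = 0.159307.

0.1593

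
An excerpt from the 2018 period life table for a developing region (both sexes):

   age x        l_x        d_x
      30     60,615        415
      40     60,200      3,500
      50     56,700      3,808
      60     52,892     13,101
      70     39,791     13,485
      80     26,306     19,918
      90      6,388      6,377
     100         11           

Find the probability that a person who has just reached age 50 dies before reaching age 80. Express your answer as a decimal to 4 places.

0.5360

P(die before 80 | alive at 50) = 1 − l_80/l_50 = 1 − 26,306/56,700 = (30,394)/56,700 = 0.536049.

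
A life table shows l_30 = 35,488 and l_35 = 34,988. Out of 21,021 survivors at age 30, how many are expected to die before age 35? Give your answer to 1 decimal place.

The relevant probability is 1 − 34,988/35,488 = 0.014089.
Expected number = 21,021 × 0.014089 = 296.2.

296.2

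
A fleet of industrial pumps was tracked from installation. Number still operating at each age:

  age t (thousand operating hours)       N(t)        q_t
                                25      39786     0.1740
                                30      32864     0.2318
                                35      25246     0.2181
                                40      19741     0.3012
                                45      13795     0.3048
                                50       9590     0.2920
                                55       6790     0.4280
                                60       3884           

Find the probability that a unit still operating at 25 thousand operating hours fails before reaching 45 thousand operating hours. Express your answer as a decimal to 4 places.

0.6533

P(fail before 45 | operational at 25) = 1 − N(45)/N(25) = 1 − 13795/39786 = (25991)/39786 = 0.653270.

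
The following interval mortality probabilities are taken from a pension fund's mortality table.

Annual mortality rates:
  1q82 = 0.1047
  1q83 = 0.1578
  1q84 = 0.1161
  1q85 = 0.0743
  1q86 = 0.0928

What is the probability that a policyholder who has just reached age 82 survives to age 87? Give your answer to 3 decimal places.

0.560

5p82 = (1 − 0.1047) × (1 − 0.1578) × (1 − 0.1161) × (1 − 0.0743) × (1 − 0.0928).
= 0.8953 × 0.8422 × 0.8839 × 0.9257 × 0.9072 = 0.559706.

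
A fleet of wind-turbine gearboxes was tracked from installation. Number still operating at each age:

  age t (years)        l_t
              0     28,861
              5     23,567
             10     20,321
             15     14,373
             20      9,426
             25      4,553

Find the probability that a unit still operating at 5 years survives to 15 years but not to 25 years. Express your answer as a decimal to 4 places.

0.4167

This is the probability of reaching 15 but not 25, conditional on being operational at 5: (l_15 − l_25) / l_5.
= (14,373 − 4,553) / 23,567 = 9,820 / 23,567 = 0.416684.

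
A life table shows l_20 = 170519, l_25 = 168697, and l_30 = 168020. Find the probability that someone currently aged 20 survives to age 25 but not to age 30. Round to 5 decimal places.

0.00397

We want 5|5q20 = (l_25 − l_30)/l_20.
This is the probability of reaching 25 but not 30, conditional on being alive at 20: (l_25 − l_30) / l_20.
= (168697 − 168020) / 170519 = 677 / 170519 = 0.003970.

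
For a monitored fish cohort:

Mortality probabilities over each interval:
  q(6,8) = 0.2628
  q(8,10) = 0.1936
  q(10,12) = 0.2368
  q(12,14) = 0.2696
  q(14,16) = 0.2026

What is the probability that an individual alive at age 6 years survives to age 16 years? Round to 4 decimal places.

0.2642

Chaining the interval survival probabilities: (1 − 0.2628) × (1 − 0.1936) × (1 − 0.2368) × (1 − 0.2696) × (1 − 0.2026).
= 0.7372 × 0.8064 × 0.7632 × 0.7304 × 0.7974 = 0.264248.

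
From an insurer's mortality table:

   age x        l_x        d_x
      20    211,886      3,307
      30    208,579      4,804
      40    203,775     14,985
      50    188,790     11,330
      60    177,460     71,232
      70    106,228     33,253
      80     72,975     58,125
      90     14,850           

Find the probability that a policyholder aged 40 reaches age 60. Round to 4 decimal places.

The conditional survival probability is l_60/l_40 = 177,460/203,775 = 0.870862.

0.8709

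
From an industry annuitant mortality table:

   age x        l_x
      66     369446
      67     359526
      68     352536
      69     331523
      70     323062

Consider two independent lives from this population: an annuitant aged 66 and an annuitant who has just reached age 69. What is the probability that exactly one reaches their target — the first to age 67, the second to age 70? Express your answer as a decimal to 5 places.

p₁ = l_67/l_66 = 359526/369446 = 0.973149; p₂ = l_70/l_69 = 323062/331523 = 0.974478.
P(exactly one) = p₁(1−p₂) + (1−p₁)p₂ = 0.024837 + 0.026166 = 0.051002.

0.05100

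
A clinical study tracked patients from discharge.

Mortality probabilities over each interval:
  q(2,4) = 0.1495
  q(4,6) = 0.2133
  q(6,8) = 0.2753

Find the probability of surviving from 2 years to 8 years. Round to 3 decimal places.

Chaining the interval survival probabilities: (1 − 0.1495) × (1 − 0.2133) × (1 − 0.2753).
= 0.8505 × 0.7867 × 0.7247 = 0.484888.

0.485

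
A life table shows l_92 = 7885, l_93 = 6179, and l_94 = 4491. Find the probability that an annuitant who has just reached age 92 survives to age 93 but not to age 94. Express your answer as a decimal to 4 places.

0.2141

We want 1|1q92 = (l_93 − l_94)/l_92.
This is the probability of reaching 93 but not 94, conditional on being alive at 92: (l_93 − l_94) / l_92.
= (6179 − 4491) / 7885 = 1688 / 7885 = 0.214077.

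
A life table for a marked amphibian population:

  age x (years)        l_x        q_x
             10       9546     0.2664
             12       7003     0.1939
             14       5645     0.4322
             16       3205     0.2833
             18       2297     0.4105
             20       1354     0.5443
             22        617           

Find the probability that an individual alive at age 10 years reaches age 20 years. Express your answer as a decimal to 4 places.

0.1418

The conditional survival probability is l_20/l_10 = 1354/9546 = 0.141840.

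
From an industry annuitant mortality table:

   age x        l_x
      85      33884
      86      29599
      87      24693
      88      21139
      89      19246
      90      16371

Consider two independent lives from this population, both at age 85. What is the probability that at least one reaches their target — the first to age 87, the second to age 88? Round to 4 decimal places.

0.8980

p₁ = l_87/l_85 = 24693/33884 = 0.728751; p₂ = l_88/l_85 = 21139/33884 = 0.623864.
P(at least one) = 1 − (1−p₁)(1−p₂) = 1 − 0.271249 × 0.376136 = 0.897973.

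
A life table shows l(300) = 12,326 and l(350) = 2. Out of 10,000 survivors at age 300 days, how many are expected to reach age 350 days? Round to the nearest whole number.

2

The relevant probability is 2/12,326 = 0.000162.
Expected number = 10,000 × 0.000162 = 2.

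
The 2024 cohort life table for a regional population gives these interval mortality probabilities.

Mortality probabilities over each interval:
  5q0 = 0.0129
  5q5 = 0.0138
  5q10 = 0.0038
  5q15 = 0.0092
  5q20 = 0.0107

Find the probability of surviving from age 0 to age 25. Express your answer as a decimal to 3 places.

0.951

Survival from 0 to 25 is the product of surviving each interval: (1 − 0.0129) × (1 − 0.0138) × (1 − 0.0038) × (1 − 0.0092) × (1 − 0.0107).
= 0.9871 × 0.9862 × 0.9962 × 0.9908 × 0.9893 = 0.950576.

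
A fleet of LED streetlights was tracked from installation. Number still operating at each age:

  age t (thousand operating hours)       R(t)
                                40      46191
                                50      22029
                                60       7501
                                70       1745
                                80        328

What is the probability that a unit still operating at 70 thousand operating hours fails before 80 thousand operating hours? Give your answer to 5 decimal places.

0.81203

P(fail before 80 | operational at 70) = 1 − R(80)/R(70) = 1 − 328/1745 = (1417)/1745 = 0.812034.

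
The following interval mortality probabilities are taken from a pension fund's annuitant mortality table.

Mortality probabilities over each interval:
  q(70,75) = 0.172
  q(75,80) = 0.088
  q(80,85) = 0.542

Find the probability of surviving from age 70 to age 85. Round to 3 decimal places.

0.346

P(survive 70→85) = (1 − 0.172) × (1 − 0.088) × (1 − 0.542).
= 0.828 × 0.912 × 0.458 = 0.345852.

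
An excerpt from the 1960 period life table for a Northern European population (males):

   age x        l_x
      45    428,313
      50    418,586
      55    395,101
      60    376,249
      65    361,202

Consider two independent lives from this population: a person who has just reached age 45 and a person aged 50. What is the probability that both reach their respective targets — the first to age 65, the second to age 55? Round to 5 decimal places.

0.79600

p₁ = l_65/l_45 = 361,202/428,313 = 0.843313; p₂ = l_55/l_50 = 395,101/418,586 = 0.943894.
P(both) = p₁ × p₂ = 0.843313 × 0.943894 = 0.795998.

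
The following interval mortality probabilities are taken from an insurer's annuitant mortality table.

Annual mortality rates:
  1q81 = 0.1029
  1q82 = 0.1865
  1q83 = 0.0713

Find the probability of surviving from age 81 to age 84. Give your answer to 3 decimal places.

0.678

Chaining the interval survival probabilities: (1 − 0.1029) × (1 − 0.1865) × (1 − 0.0713).
= 0.8971 × 0.8135 × 0.9287 = 0.677757.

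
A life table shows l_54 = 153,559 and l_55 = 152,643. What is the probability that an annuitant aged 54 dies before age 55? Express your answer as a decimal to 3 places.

0.006

P(die before 55 | alive at 54) = 1 − l_55/l_54 = 1 − 152,643/153,559 = (916)/153,559 = 0.005965.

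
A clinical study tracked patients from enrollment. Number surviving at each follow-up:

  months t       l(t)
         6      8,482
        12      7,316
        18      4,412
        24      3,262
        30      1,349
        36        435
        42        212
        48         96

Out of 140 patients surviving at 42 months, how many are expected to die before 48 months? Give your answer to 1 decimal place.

76.6

The relevant probability is 1 − 96/212 = 0.547170.
Expected number = 140 × 0.547170 = 76.6.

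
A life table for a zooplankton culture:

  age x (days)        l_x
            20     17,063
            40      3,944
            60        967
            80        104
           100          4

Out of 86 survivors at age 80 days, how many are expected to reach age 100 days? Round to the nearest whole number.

3

The relevant probability is 4/104 = 0.038462.
Expected number = 86 × 0.038462 = 3.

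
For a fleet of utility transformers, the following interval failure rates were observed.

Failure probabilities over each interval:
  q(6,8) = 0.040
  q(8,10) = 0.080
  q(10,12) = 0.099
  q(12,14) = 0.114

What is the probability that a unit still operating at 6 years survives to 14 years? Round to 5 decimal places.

Chaining the interval survival probabilities: (1 − 0.040) × (1 − 0.080) × (1 − 0.099) × (1 − 0.114).
= 0.960 × 0.920 × 0.901 × 0.886 = 0.705046.

0.70505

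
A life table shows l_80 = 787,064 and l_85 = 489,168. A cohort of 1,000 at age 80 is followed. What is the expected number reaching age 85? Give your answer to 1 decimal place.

621.5

The relevant probability is 489,168/787,064 = 0.621510.
Expected number = 1,000 × 0.621510 = 621.5.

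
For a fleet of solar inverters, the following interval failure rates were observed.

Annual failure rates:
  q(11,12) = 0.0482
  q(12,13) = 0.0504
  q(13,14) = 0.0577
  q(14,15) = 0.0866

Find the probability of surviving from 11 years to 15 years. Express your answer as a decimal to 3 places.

P(survive 11→15) = (1 − 0.0482) × (1 − 0.0504) × (1 − 0.0577) × (1 − 0.0866).
= 0.9518 × 0.9496 × 0.9423 × 0.9134 = 0.777923.

0.778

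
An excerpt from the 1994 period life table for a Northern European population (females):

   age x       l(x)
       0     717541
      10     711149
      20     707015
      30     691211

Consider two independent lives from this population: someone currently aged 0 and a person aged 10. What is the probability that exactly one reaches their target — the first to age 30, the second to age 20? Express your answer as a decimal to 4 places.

p₁ = l(30)/l(0) = 691211/717541 = 0.963305; p₂ = l(20)/l(10) = 707015/711149 = 0.994187.
P(exactly one) = p₁(1−p₂) + (1−p₁)p₂ = 0.005600 + 0.036482 = 0.042081.

0.0421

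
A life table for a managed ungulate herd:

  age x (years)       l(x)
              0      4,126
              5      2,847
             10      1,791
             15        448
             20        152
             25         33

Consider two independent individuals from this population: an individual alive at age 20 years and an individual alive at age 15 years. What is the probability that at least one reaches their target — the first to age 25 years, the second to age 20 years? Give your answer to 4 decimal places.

p₁ = l(25)/l(20) = 33/152 = 0.217105; p₂ = l(20)/l(15) = 152/448 = 0.339286.
P(at least one) = 1 − (1−p₁)(1−p₂) = 1 − 0.782895 × 0.660714 = 0.482730.

0.4827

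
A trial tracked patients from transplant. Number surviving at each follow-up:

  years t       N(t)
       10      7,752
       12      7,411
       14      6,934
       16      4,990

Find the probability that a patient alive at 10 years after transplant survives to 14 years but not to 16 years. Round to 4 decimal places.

This is the probability of reaching 14 but not 16, conditional on being alive at 10: (N(14) − N(16)) / N(10).
= (6,934 − 4,990) / 7,752 = 1,944 / 7,752 = 0.250774.

0.2508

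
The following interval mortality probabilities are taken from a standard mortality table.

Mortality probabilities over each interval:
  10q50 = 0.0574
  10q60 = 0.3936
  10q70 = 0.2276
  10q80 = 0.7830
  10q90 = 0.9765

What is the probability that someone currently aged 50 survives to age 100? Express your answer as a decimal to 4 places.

Chaining the interval survival probabilities: (1 − 0.0574) × (1 − 0.3936) × (1 − 0.2276) × (1 − 0.7830) × (1 − 0.9765).
= 0.9426 × 0.6064 × 0.7724 × 0.2170 × 0.0235 = 0.002251.

0.0023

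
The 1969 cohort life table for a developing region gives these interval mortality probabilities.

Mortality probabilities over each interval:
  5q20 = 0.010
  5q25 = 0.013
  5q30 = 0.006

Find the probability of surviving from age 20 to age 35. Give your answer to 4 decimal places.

Chaining the interval survival probabilities: (1 − 0.010) × (1 − 0.013) × (1 − 0.006).
= 0.990 × 0.987 × 0.994 = 0.971267.

0.9713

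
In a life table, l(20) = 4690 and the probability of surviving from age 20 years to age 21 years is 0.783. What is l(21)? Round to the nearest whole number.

l(21) = l(20) × p = 4690 × 0.783 = 3672.

3672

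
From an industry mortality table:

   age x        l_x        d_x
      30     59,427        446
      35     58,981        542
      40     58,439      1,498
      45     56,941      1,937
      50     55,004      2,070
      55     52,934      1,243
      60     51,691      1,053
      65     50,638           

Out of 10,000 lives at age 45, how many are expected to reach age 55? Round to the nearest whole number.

9296

The relevant probability is 52,934/56,941 = 0.929629.
Expected number = 10,000 × 0.929629 = 9296.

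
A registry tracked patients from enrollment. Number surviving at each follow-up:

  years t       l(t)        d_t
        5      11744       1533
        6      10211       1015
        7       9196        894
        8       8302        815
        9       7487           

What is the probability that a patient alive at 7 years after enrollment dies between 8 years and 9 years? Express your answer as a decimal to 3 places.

This is the probability of reaching 8 but not 9, conditional on being alive at 7: (l(8) − l(9)) / l(7).
= (8302 − 7487) / 9196 = 815 / 9196 = 0.088625.

0.089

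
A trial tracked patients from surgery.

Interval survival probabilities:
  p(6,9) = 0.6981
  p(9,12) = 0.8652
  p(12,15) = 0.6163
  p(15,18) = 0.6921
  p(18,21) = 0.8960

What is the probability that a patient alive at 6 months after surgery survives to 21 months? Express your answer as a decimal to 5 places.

0.23084

Chaining the interval survival probabilities: 0.6981 × 0.8652 × 0.6163 × 0.6921 × 0.8960.
= 0.230836.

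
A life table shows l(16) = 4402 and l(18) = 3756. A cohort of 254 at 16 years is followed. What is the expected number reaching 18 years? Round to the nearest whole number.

217

The relevant probability is 3756/4402 = 0.853249.
Expected number = 254 × 0.853249 = 217.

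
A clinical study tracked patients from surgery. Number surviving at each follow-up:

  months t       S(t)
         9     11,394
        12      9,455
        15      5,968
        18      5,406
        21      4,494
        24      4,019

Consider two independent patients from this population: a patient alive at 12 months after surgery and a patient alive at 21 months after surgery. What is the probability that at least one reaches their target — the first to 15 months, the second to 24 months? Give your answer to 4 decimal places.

0.9610

p₁ = S(15)/S(12) = 5,968/9,455 = 0.631200; p₂ = S(24)/S(21) = 4,019/4,494 = 0.894304.
P(at least one) = 1 − (1−p₁)(1−p₂) = 1 − 0.368800 × 0.105696 = 0.961019.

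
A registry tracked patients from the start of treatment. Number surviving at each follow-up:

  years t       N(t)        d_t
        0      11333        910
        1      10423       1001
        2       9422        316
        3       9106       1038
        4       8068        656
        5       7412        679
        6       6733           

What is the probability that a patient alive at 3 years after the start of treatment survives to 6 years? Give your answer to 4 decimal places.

0.7394

The conditional survival probability is N(6)/N(3) = 6733/9106 = 0.739403.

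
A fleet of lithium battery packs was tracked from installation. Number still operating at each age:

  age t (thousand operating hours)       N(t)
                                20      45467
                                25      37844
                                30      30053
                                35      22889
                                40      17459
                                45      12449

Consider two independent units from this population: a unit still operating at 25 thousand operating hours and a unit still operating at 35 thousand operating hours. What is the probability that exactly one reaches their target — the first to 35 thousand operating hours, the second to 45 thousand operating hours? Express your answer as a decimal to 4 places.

0.4908

p₁ = N(35)/N(25) = 22889/37844 = 0.604825; p₂ = N(45)/N(35) = 12449/22889 = 0.543886.
P(exactly one) = p₁(1−p₂) + (1−p₁)p₂ = 0.275869 + 0.214930 = 0.490799.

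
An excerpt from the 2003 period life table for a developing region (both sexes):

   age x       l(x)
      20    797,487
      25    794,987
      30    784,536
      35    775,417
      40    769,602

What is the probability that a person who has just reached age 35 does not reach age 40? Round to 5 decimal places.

0.00750

P(die before 40 | alive at 35) = 1 − l(40)/l(35) = 1 − 769,602/775,417 = (5,815)/775,417 = 0.007499.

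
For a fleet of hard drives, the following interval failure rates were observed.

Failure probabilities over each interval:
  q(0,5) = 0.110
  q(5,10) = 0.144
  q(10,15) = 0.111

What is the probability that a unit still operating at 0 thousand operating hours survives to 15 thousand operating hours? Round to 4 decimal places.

Chaining the interval survival probabilities: (1 − 0.110) × (1 − 0.144) × (1 − 0.111).
= 0.890 × 0.856 × 0.889 = 0.677276.

0.6773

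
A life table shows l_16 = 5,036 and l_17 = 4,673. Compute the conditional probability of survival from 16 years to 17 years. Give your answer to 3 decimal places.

The conditional survival probability is l_17/l_16 = 4,673/5,036 = 0.927919.

0.928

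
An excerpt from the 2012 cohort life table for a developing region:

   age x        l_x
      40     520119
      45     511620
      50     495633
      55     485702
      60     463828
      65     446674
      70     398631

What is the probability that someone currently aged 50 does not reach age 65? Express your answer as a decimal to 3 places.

P(die before 65 | alive at 50) = 1 − l_65/l_50 = 1 − 446674/495633 = (48959)/495633 = 0.098781.

0.099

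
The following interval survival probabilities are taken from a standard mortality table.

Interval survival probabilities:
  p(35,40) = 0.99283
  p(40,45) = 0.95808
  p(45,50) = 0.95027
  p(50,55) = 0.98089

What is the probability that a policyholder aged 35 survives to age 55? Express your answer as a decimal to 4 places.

P(survive 35→55) = 0.99283 × 0.95808 × 0.95027 × 0.98089.
= 0.886633.

0.8866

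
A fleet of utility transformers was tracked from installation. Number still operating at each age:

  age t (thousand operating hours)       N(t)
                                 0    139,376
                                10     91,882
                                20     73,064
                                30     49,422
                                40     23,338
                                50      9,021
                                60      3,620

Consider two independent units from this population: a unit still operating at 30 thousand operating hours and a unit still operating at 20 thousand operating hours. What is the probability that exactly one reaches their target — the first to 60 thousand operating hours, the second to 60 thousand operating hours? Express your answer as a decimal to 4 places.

0.1155

p₁ = N(60)/N(30) = 3,620/49,422 = 0.073247; p₂ = N(60)/N(20) = 3,620/73,064 = 0.049546.
P(exactly one) = p₁(1−p₂) + (1−p₁)p₂ = 0.069618 + 0.045917 = 0.115535.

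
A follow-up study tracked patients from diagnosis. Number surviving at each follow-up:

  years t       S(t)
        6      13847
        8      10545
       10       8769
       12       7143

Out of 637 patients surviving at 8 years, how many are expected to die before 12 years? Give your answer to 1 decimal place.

205.5

The relevant probability is 1 − 7143/10545 = 0.322617.
Expected number = 637 × 0.322617 = 205.5.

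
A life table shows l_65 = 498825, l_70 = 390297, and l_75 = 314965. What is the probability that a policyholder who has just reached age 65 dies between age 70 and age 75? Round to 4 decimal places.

0.1510

This is the probability of reaching 70 but not 75, conditional on being alive at 65: (l_70 − l_75) / l_65.
= (390297 − 314965) / 498825 = 75332 / 498825 = 0.151019.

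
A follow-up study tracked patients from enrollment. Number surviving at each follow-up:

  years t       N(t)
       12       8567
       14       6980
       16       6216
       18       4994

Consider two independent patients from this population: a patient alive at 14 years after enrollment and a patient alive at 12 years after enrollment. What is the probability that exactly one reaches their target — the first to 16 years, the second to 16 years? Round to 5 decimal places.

0.32381

p₁ = N(16)/N(14) = 6216/6980 = 0.890544; p₂ = N(16)/N(12) = 6216/8567 = 0.725575.
P(exactly one) = p₁(1−p₂) + (1−p₁)p₂ = 0.244388 + 0.079419 = 0.323806.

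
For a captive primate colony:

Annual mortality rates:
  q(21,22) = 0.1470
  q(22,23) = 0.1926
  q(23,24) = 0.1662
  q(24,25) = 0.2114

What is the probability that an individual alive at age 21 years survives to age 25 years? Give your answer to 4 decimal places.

The overall survival probability is (1 − 0.1470) × (1 − 0.1926) × (1 − 0.1662) × (1 − 0.2114).
= 0.8530 × 0.8074 × 0.8338 × 0.7886 = 0.452852.

0.4529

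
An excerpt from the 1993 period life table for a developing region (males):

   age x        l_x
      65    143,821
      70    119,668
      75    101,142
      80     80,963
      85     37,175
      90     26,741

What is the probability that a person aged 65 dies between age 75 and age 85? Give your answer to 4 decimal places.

We want 10|10q65 = (l_75 − l_85)/l_65.
This is the probability of reaching 75 but not 85, conditional on being alive at 65: (l_75 − l_85) / l_65.
= (101,142 − 37,175) / 143,821 = 63,967 / 143,821 = 0.444768.

0.4448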